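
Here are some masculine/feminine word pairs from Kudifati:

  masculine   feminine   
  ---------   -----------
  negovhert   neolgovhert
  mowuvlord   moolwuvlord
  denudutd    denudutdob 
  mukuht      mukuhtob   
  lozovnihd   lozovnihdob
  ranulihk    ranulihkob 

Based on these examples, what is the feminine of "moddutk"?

mowuvlord and denudutd both end in -d yet inflect differently (moolwuvlord, denudutdob), so the final letter is not what conditions the rule; the second-to-last letter is.
"moddutk" has second-to-last letter 't'. The one such stem in the data (denudutd → denudutdob) adds -ob, so the same rule applies.
So moddutk → moddutkob.

moddutkob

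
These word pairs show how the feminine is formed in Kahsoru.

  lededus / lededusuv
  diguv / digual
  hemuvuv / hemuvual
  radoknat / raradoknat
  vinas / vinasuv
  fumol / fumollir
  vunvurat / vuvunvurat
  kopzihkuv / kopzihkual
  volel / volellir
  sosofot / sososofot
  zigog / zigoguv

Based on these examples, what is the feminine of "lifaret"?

lilifaret

"lifaret" ends in -t. The stems ending in -t (vunvurat → vuvunvurat, radoknat → raradoknat, sosofot → sososofot) repeat the first consonant+vowel as a prefix.
So lifaret → lilifaret.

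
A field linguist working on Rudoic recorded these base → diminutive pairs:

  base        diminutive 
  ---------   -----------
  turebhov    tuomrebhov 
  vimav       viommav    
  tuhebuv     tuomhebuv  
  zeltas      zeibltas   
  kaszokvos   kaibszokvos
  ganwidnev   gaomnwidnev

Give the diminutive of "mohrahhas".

moibhrahhas

turebhov and kaszokvos both have last vowel 'o' yet inflect differently (tuomrebhov, kaibszokvos), so the last vowel is not what conditions the rule; the final letter is.
"mohrahhas" ends in -s. The stems ending in -s (kaszokvos → kaibszokvos, zeltas → zeibltas) insert -ib- after the first vowel.
So mohrahhas → moibhrahhas.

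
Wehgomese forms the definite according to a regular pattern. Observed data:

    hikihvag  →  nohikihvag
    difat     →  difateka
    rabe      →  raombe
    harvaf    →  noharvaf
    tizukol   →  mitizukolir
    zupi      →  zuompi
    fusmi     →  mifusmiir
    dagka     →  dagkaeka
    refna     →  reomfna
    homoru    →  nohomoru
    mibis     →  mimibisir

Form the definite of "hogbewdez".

nohogbewdez

refna and dagka both end in -a yet inflect differently (reomfna, dagkaeka), so the final letter is not what conditions the rule; the first letter is.
"hogbewdez" begins with h-. The stems beginning with h- (harvaf → noharvaf, homoru → nohomoru, hikihvag → nohikihvag) add the prefix no-.
So hogbewdez → nohogbewdez.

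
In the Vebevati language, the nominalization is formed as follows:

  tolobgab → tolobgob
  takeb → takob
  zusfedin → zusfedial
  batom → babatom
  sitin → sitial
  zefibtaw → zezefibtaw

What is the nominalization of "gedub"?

gedob

tolobgab and zefibtaw both have last vowel 'a' yet inflect differently (tolobgob, zezefibtaw), so the last vowel is not what conditions the rule; the final letter is.
"gedub" ends in -b. The stems ending in -b (tolobgab → tolobgob, takeb → takob) change the last vowel to 'o'.
The other patterns: stems ending in -n drop the final letter and add -al; stems ending in -m or -w repeat the first consonant+vowel as a prefix.
So gedub → gedob.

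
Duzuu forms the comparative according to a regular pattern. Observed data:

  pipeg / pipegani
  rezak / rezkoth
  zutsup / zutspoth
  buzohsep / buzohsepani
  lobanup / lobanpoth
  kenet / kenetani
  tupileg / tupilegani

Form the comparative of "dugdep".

dugdepani

"dugdep" has last vowel 'e'. The stems whose last vowel is 'e' (kenet → kenetani, pipeg → pipegani, tupileg → tupilegani) add -ani.
The other pattern: stems whose last vowel is 'a' or 'u' delete the last vowel and add -oth.
So dugdep → dugdepani.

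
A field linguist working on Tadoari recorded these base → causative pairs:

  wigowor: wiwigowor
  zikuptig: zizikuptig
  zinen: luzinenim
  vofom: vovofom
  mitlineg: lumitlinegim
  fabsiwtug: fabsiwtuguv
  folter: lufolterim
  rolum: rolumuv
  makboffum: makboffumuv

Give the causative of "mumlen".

lumumlenim

fabsiwtug and mitlineg both end in -g yet inflect differently (fabsiwtuguv, lumitlinegim), so the final letter is not what conditions the rule; the last vowel is.
"mumlen" has last vowel 'e'. The stems whose last vowel is 'e' (folter → lufolterim, zinen → luzinenim, mitlineg → lumitlinegim) add lu- … -im around the stem.
So mumlen → lumumlenim.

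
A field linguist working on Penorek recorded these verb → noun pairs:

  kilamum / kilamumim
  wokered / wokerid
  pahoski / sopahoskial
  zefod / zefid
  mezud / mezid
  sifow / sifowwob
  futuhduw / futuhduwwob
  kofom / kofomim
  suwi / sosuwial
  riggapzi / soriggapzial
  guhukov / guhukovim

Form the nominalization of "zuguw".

"zuguw" ends in -w. The stems ending in -w (sifow → sifowwob, futuhduw → futuhduwwob) double the final consonant and add -ob.
So zuguw → zuguwwob.

zuguwwob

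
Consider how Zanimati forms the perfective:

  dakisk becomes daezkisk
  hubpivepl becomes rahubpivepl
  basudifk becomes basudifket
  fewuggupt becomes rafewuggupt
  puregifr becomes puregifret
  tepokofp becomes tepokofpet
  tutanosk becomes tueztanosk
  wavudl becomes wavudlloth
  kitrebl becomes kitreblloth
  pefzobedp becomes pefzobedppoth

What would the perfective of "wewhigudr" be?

wewhigudrroth

"wewhigudr" has second-to-last letter 'd'. The stems whose second-to-last letter is 'd' (wavudl → wavudlloth, pefzobedp → pefzobedppoth) double the final consonant and add -oth.
So wewhigudr → wewhigudrroth.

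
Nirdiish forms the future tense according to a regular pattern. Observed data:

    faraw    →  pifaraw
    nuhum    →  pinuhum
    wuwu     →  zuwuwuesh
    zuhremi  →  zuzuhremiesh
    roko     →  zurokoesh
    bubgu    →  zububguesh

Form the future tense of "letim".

piletim

nuhum and wuwu both have last vowel 'u' yet inflect differently (pinuhum, zuwuwuesh), so the last vowel is not what conditions the rule; whether the stem ends in a vowel or a consonant is.
"letim" ends in a consonant. The stems ending in a consonant (faraw → pifaraw, nuhum → pinuhum) add the prefix pi-.
The other pattern: stems ending in a vowel add zu- … -esh around the stem.
So letim → piletim.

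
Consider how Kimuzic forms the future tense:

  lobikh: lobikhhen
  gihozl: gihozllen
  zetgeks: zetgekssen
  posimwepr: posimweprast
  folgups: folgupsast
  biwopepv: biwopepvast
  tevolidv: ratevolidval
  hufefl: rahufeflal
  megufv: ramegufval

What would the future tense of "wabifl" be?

zetgeks and folgups both end in -s yet inflect differently (zetgekssen, folgupsast), so the final letter is not what conditions the rule; the second-to-last letter is.
"wabifl" has second-to-last letter 'f'. The stems whose second-to-last letter is 'f' (hufefl → rahufeflal, megufv → ramegufval) add ra- … -al around the stem.
The other patterns: stems whose second-to-last letter is 'k' or 'z' double the final consonant and add -en; stems whose second-to-last letter is 'p' add -ast.
So wabifl → rawabiflal.

rawabiflal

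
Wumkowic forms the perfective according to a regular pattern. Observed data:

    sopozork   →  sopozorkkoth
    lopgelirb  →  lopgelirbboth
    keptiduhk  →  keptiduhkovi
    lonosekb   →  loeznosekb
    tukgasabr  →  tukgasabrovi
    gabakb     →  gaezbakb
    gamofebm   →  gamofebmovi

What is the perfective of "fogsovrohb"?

keptiduhk and sopozork both end in -k yet inflect differently (keptiduhkovi, sopozorkkoth), so the final letter is not what conditions the rule; the second-to-last letter is.
"fogsovrohb" has second-to-last letter 'h'. The one such stem in the data (keptiduhk → keptiduhkovi) adds -ovi, so the same rule applies.
The other patterns: stems whose second-to-last letter is 'k' insert -ez- after the first vowel; stems whose second-to-last letter is 'r' double the final consonant and add -oth.
So fogsovrohb → fogsovrohbovi.

fogsovrohbovi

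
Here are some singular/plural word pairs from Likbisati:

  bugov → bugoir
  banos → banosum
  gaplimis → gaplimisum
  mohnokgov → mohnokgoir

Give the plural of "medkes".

medkesum

"medkes" ends in -s. The stems ending in -s (gaplimis → gaplimisum, banos → banosum) add -um.
The other pattern: stems ending in -v drop the final letter and add -ir.
So medkes → medkesum.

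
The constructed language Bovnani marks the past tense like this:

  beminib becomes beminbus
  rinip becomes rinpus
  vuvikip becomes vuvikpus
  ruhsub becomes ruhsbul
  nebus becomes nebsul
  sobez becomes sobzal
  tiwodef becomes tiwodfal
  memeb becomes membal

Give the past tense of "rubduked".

rubdukdal

beminib and ruhsub both end in -b yet inflect differently (beminbus, ruhsbul), so the final letter is not what conditions the rule; the last vowel is.
"rubduked" has last vowel 'e'. The stems whose last vowel is 'e' (sobez → sobzal, tiwodef → tiwodfal, memeb → membal) delete the last vowel and add -al.
The other patterns: stems whose last vowel is 'i' delete the last vowel and add -us; stems whose last vowel is 'u' delete the last vowel and add -ul.
So rubduked → rubdukdal.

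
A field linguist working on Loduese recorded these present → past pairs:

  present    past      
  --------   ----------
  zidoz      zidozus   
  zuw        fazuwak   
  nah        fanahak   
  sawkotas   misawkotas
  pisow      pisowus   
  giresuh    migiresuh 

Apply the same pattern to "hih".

zuw and pisow both end in -w yet inflect differently (fazuwak, pisowus), so the final letter is not what conditions the rule; the number of vowels is.
"hih" has 1 vowel. The stems with 1 vowel (zuw → fazuwak, nah → fanahak) add fa- … -ak around the stem.
So hih → fahihak.

fahihak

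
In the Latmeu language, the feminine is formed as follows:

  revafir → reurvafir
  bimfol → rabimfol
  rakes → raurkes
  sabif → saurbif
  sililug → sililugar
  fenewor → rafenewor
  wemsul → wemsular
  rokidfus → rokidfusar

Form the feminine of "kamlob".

wemsul and bimfol both end in -l yet inflect differently (wemsular, rabimfol), so the final letter is not what conditions the rule; the last vowel is.
"kamlob" has last vowel 'o'. The stems whose last vowel is 'o' (fenewor → rafenewor, bimfol → rabimfol) add the prefix ra-.
So kamlob → rakamlob.

rakamlob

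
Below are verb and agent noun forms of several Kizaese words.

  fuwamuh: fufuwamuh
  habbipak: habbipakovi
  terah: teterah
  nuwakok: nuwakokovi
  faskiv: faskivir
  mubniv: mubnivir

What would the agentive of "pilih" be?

pipilih

"pilih" ends in -h. The stems ending in -h (fuwamuh → fufuwamuh, terah → teterah) repeat the first consonant+vowel as a prefix.
The other patterns: stems ending in -v add -ir; stems ending in -k add -ovi.
So pilih → pipilih.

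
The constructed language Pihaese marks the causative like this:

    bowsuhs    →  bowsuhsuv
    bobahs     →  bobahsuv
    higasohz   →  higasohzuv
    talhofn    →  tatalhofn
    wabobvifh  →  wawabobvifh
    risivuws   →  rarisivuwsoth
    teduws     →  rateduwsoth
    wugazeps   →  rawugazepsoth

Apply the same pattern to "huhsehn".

huhsehnuv

bowsuhs and risivuws both end in -s yet inflect differently (bowsuhsuv, rarisivuwsoth), so the final letter is not what conditions the rule; the second-to-last letter is.
"huhsehn" has second-to-last letter 'h'. The stems whose second-to-last letter is 'h' (bowsuhs → bowsuhsuv, bobahs → bobahsuv, higasohz → higasohzuv) add -uv.
So huhsehn → huhsehnuv.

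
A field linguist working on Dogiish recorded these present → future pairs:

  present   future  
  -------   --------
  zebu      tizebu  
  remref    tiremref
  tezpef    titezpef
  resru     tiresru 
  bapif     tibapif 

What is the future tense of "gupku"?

tigupku

Every pair shown (zebu → tizebu, remref → tiremref, tezpef → titezpef, …) follows the same rule: add the prefix ti-.
So gupku → tigupku.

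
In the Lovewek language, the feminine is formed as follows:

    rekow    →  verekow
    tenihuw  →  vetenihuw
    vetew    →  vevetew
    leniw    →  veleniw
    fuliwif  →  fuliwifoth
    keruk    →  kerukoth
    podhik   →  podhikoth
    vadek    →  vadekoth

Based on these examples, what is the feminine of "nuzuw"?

venuzuw

leniw and fuliwif both have last vowel 'i' yet inflect differently (veleniw, fuliwifoth), so the last vowel is not what conditions the rule; the final letter is.
"nuzuw" ends in -w. The stems ending in -w (rekow → verekow, tenihuw → vetenihuw, vetew → vevetew) add the prefix ve-.
The other pattern: stems ending in -f or -k add -oth.
So nuzuw → venuzuw.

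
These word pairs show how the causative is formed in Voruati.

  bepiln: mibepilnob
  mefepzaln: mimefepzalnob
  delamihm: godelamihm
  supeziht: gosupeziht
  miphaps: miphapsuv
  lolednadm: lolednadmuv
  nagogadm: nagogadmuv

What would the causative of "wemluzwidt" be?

wemluzwidtuv

"wemluzwidt" has second-to-last letter 'd'. The stems whose second-to-last letter is 'd' (lolednadm → lolednadmuv, nagogadm → nagogadmuv) add -uv.
So wemluzwidt → wemluzwidtuv.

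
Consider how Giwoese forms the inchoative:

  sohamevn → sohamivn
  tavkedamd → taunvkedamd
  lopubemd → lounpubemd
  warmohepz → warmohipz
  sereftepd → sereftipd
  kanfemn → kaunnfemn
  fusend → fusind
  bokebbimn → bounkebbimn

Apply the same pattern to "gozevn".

gozivn

kanfemn and sohamevn both end in -n yet inflect differently (kaunnfemn, sohamivn), so the final letter is not what conditions the rule; the second-to-last letter is.
"gozevn" has second-to-last letter 'v'. The one such stem in the data (sohamevn → sohamivn) changes the last vowel to 'i' (as do sereftepd, warmohepz), so the same rule applies.
So gozevn → gozivn.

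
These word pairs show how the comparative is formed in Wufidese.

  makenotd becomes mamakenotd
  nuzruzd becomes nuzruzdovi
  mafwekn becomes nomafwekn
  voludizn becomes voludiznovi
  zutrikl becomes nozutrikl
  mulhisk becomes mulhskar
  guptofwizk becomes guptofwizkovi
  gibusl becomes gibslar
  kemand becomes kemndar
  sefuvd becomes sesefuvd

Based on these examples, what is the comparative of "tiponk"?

"tiponk" has second-to-last letter 'n'. The one such stem in the data (kemand → kemndar) deletes the last vowel and adds -ar (as do gibusl, mulhisk), so the same rule applies.
So tiponk → tipnkar.

tipnkar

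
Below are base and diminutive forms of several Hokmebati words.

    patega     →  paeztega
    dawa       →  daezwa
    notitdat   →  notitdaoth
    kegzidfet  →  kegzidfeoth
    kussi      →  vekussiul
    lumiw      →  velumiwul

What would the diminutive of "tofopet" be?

tofopeoth

patega and notitdat both have last vowel 'a' yet inflect differently (paeztega, notitdaoth), so the last vowel is not what conditions the rule; the final letter is.
"tofopet" ends in -t. The stems ending in -t (notitdat → notitdaoth, kegzidfet → kegzidfeoth) drop the final letter and add -oth.
The other patterns: stems ending in -a insert -ez- after the first vowel; stems ending in -i or -w add ve- … -ul around the stem.
So tofopet → tofopeoth.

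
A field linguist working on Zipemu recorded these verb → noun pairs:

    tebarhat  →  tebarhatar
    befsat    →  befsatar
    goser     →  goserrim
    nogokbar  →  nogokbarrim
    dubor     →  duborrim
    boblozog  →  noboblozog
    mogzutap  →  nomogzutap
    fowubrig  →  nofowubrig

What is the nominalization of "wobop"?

nowobop

tebarhat and nogokbar both have last vowel 'a' yet inflect differently (tebarhatar, nogokbarrim), so the last vowel is not what conditions the rule; the final letter is.
"wobop" ends in -p. The one such stem in the data (mogzutap → nomogzutap) adds the prefix no-, so the same rule applies.
The other patterns: stems ending in -t add -ar; stems ending in -r double the final consonant and add -im.
So wobop → nowobop.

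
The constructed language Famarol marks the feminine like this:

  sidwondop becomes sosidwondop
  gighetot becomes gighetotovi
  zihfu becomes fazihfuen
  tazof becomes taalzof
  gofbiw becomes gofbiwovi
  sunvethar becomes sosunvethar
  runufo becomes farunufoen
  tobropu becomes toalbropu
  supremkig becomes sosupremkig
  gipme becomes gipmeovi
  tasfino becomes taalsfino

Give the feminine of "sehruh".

sosehruh

tasfino and runufo both end in -o yet inflect differently (taalsfino, farunufoen), so the final letter is not what conditions the rule; the first letter is.
"sehruh" begins with s-. The stems beginning with s- (sunvethar → sosunvethar, supremkig → sosupremkig, sidwondop → sosidwondop) add the prefix so-.
So sehruh → sosehruh.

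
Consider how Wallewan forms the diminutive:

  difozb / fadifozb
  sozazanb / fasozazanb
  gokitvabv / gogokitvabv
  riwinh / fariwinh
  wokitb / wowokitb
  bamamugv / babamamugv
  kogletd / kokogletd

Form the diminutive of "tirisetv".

titirisetv

difozb and wokitb both end in -b yet inflect differently (fadifozb, wowokitb), so the final letter is not what conditions the rule; the second-to-last letter is.
"tirisetv" has second-to-last letter 't'. The stems whose second-to-last letter is 't' (kogletd → kokogletd, wokitb → wowokitb) repeat the first consonant+vowel as a prefix.
So tirisetv → titirisetv.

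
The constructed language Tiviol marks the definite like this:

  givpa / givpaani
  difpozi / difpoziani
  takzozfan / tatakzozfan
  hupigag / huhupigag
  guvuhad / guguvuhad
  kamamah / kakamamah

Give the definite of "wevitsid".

wewevitsid

"wevitsid" ends in a consonant. The stems ending in a consonant (kamamah → kakamamah, guvuhad → guguvuhad, takzozfan → tatakzozfan) repeat the first consonant+vowel as a prefix.
So wevitsid → wewevitsid.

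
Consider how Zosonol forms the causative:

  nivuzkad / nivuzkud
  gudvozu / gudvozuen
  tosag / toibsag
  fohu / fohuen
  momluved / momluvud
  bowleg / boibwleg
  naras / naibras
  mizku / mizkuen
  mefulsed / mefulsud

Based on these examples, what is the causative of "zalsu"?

zalsuen

"zalsu" ends in -u. The stems ending in -u (mizku → mizkuen, fohu → fohuen, gudvozu → gudvozuen) add -en.
So zalsu → zalsuen.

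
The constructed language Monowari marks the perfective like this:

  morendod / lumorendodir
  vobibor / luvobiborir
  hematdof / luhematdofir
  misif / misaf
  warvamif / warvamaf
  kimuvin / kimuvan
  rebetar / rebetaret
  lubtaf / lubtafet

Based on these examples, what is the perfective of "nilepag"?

nilepaget

hematdof and misif both end in -f yet inflect differently (luhematdofir, misaf), so the final letter is not what conditions the rule; the last vowel is.
"nilepag" has last vowel 'a'. The stems whose last vowel is 'a' (rebetar → rebetaret, lubtaf → lubtafet) add -et.
The other patterns: stems whose last vowel is 'o' add lu- … -ir around the stem; stems whose last vowel is 'i' change the last vowel to 'a'.
So nilepag → nilepaget.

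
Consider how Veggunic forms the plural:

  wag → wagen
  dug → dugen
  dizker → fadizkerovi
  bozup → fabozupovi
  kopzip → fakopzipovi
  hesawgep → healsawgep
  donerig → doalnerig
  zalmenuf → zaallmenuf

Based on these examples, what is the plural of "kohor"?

bozup and hesawgep both end in -p yet inflect differently (fabozupovi, healsawgep), so the final letter is not what conditions the rule; the number of vowels is.
"kohor" has 2 vowels. The stems with 2 vowels (dizker → fadizkerovi, bozup → fabozupovi, kopzip → fakopzipovi) add fa- … -ovi around the stem.
The other patterns: stems with 1 vowel add -en; stems with 3 vowels insert -al- after the first vowel.
So kohor → fakohorovi.

fakohorovi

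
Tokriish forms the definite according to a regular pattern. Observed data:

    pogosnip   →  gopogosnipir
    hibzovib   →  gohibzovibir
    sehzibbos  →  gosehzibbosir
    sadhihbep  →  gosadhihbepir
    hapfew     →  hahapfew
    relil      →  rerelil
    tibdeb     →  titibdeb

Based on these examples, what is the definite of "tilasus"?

hibzovib and tibdeb both end in -b yet inflect differently (gohibzovibir, titibdeb), so the final letter is not what conditions the rule; the number of vowels is.
"tilasus" has 3 vowels. The stems with 3 vowels (pogosnip → gopogosnipir, hibzovib → gohibzovibir, sehzibbos → gosehzibbosir) add go- … -ir around the stem.
So tilasus → gotilasusir.

gotilasusir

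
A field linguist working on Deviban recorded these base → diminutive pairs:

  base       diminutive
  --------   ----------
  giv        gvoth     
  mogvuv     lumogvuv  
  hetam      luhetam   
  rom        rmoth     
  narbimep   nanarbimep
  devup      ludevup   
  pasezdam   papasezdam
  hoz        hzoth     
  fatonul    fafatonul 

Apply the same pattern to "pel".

"pel" has 1 vowel. The stems with 1 vowel (giv → gvoth, rom → rmoth, hoz → hzoth) delete the last vowel and add -oth.
So pel → ploth.

ploth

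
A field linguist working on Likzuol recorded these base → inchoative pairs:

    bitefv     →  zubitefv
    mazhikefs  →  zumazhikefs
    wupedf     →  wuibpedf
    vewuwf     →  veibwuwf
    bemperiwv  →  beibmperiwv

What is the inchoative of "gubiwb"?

bitefv and bemperiwv both end in -v yet inflect differently (zubitefv, beibmperiwv), so the final letter is not what conditions the rule; the second-to-last letter is.
"gubiwb" has second-to-last letter 'w'. The stems whose second-to-last letter is 'w' (vewuwf → veibwuwf, bemperiwv → beibmperiwv) insert -ib- after the first vowel.
So gubiwb → guibbiwb.

guibbiwb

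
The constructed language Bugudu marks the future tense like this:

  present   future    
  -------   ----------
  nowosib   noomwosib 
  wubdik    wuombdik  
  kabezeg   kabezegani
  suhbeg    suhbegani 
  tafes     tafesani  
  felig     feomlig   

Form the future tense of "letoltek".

letoltekani

"letoltek" has last vowel 'e'. The stems whose last vowel is 'e' (suhbeg → suhbegani, tafes → tafesani, kabezeg → kabezegani) add -ani.
The other pattern: stems whose last vowel is 'i' insert -om- after the first vowel.
So letoltek → letoltekani.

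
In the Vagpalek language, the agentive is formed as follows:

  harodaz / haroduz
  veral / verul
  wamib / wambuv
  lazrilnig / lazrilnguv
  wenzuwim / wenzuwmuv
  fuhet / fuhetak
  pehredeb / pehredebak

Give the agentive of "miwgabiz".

wamib and pehredeb both end in -b yet inflect differently (wambuv, pehredebak), so the final letter is not what conditions the rule; the last vowel is.
"miwgabiz" has last vowel 'i'. The stems whose last vowel is 'i' (wamib → wambuv, lazrilnig → lazrilnguv, wenzuwim → wenzuwmuv) delete the last vowel and add -uv.
The other patterns: stems whose last vowel is 'a' change the last vowel to 'u'; stems whose last vowel is 'e' add -ak.
So miwgabiz → miwgabzuv.

miwgabzuv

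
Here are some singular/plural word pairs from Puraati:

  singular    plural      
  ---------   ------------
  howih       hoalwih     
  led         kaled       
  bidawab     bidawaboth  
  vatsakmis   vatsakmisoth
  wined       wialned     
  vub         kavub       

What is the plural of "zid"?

kazid

led and wined both end in -d yet inflect differently (kaled, wialned), so the final letter is not what conditions the rule; the number of vowels is.
"zid" has 1 vowel. The stems with 1 vowel (led → kaled, vub → kavub) add the prefix ka-.
The other patterns: stems with 2 vowels insert -al- after the first vowel; stems with 3 vowels add -oth.
So zid → kazid.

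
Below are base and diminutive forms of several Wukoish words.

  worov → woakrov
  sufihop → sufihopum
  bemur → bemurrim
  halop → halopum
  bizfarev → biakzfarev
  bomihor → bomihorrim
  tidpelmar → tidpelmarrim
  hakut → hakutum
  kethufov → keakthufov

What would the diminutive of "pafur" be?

pafurrim

"pafur" ends in -r. The stems ending in -r (bomihor → bomihorrim, tidpelmar → tidpelmarrim, bemur → bemurrim) double the final consonant and add -im.
So pafur → pafurrim.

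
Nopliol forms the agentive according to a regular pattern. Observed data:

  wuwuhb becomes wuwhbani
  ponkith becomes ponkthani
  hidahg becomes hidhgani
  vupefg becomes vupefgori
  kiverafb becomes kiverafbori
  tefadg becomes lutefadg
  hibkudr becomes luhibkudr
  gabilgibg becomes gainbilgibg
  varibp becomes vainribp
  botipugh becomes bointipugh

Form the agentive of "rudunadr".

hidahg and vupefg both end in -g yet inflect differently (hidhgani, vupefgori), so the final letter is not what conditions the rule; the second-to-last letter is.
"rudunadr" has second-to-last letter 'd'. The stems whose second-to-last letter is 'd' (tefadg → lutefadg, hibkudr → luhibkudr) add the prefix lu-.
The other patterns: stems whose second-to-last letter is 'h' or 't' delete the last vowel and add -ani; stems whose second-to-last letter is 'f' add -ori; stems whose second-to-last letter is 'b' or 'g' insert -in- after the first vowel.
So rudunadr → lurudunadr.

lurudunadr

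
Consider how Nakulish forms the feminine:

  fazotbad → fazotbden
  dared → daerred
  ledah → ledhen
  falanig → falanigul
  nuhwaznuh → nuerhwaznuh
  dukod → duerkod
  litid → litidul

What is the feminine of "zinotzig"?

zinotzigul

"zinotzig" has last vowel 'i'. The stems whose last vowel is 'i' (falanig → falanigul, litid → litidul) add -ul.
The other patterns: stems whose last vowel is 'a' delete the last vowel and add -en; stems whose last vowel is 'e', 'o' or 'u' insert -er- after the first vowel.
So zinotzig → zinotzigul.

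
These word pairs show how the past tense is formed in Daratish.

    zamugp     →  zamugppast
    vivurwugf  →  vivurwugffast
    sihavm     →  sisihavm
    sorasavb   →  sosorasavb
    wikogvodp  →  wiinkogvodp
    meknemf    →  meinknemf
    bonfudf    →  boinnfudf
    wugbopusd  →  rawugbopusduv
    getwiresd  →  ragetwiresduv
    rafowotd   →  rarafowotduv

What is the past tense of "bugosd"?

zamugp and wikogvodp both end in -p yet inflect differently (zamugppast, wiinkogvodp), so the final letter is not what conditions the rule; the second-to-last letter is.
"bugosd" has second-to-last letter 's'. The stems whose second-to-last letter is 's' (wugbopusd → rawugbopusduv, getwiresd → ragetwiresduv) add ra- … -uv around the stem.
The other patterns: stems whose second-to-last letter is 'g' double the final consonant and add -ast; stems whose second-to-last letter is 'v' repeat the first consonant+vowel as a prefix; stems whose second-to-last letter is 'd' or 'm' insert -in- after the first vowel.
So bugosd → rabugosduv.

rabugosduv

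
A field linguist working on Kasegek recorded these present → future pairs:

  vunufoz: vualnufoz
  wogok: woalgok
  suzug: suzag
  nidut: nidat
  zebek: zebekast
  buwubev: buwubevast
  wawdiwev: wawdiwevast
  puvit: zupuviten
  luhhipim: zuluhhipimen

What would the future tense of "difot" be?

dialfot

"difot" has last vowel 'o'. The stems whose last vowel is 'o' (vunufoz → vualnufoz, wogok → woalgok) insert -al- after the first vowel.
So difot → dialfot.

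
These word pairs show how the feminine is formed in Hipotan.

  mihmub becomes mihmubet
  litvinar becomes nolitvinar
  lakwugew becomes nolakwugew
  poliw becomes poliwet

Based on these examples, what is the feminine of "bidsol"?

lakwugew and poliw both end in -w yet inflect differently (nolakwugew, poliwet), so the final letter is not what conditions the rule; the number of vowels is.
"bidsol" has 2 vowels. The stems with 2 vowels (poliw → poliwet, mihmub → mihmubet) add -et.
The other pattern: stems with 3 vowels add the prefix no-.
So bidsol → bidsolet.

bidsolet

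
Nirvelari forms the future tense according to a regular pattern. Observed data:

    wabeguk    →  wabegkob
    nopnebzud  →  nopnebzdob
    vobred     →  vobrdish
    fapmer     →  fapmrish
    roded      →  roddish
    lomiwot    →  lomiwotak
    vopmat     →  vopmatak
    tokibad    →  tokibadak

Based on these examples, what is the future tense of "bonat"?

"bonat" has last vowel 'a'. The stems whose last vowel is 'a' (vopmat → vopmatak, tokibad → tokibadak) add -ak.
So bonat → bonatak.

bonatak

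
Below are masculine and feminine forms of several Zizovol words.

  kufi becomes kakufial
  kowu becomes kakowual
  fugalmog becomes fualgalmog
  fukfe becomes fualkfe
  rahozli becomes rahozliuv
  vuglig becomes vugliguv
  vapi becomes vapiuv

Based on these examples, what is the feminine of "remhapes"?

kufi and vapi both end in -i yet inflect differently (kakufial, vapiuv), so the final letter is not what conditions the rule; the first letter is.
"remhapes" begins with r-. The one such stem in the data (rahozli → rahozliuv) adds -uv, so the same rule applies.
The other patterns: stems beginning with f- insert -al- after the first vowel; stems beginning with k- add ka- … -al around the stem.
So remhapes → remhapesuv.

remhapesuv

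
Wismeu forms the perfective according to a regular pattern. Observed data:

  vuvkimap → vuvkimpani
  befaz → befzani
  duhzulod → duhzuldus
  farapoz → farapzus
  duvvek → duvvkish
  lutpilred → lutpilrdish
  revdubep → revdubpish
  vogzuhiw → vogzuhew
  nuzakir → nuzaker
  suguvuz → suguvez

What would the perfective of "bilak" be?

befaz and farapoz both end in -z yet inflect differently (befzani, farapzus), so the final letter is not what conditions the rule; the last vowel is.
"bilak" has last vowel 'a'. The stems whose last vowel is 'a' (vuvkimap → vuvkimpani, befaz → befzani) delete the last vowel and add -ani.
So bilak → bilkani.

bilkani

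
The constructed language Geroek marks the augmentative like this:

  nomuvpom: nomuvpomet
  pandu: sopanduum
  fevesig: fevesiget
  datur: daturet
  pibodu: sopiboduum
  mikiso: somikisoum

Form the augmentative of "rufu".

"rufu" ends in a vowel. The stems ending in a vowel (pandu → sopanduum, pibodu → sopiboduum, mikiso → somikisoum) add so- … -um around the stem.
The other pattern: stems ending in a consonant add -et.
So rufu → sorufuum.

sorufuum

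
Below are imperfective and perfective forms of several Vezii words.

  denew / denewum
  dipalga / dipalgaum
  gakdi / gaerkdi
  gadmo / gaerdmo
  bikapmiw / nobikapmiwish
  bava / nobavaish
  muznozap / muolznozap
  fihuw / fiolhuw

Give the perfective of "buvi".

nobuviish

denew and bikapmiw both end in -w yet inflect differently (denewum, nobikapmiwish), so the final letter is not what conditions the rule; the first letter is.
"buvi" begins with b-. The stems beginning with b- (bikapmiw → nobikapmiwish, bava → nobavaish) add no- … -ish around the stem.
So buvi → nobuviish.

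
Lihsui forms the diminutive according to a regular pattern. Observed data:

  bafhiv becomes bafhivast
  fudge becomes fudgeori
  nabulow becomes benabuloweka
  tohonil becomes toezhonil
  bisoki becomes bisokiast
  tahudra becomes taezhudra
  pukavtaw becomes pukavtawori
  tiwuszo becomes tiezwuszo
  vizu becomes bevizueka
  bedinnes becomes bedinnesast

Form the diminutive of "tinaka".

tieznaka

"tinaka" begins with t-. The stems beginning with t- (tohonil → toezhonil, tahudra → taezhudra, tiwuszo → tiezwuszo) insert -ez- after the first vowel.
The other patterns: stems beginning with b- add -ast; stems beginning with f- or p- add -ori; stems beginning with n- or v- add be- … -eka around the stem.
So tinaka → tieznaka.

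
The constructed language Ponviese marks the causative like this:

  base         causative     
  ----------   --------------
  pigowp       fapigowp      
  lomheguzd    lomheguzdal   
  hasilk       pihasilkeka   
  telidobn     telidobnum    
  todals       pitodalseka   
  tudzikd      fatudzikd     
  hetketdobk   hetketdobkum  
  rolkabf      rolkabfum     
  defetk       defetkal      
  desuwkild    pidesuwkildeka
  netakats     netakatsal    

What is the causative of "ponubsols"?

desuwkild and lomheguzd both end in -d yet inflect differently (pidesuwkildeka, lomheguzdal), so the final letter is not what conditions the rule; the second-to-last letter is.
"ponubsols" has second-to-last letter 'l'. The stems whose second-to-last letter is 'l' (hasilk → pihasilkeka, todals → pitodalseka, desuwkild → pidesuwkildeka) add pi- … -eka around the stem.
The other patterns: stems whose second-to-last letter is 't' or 'z' add -al; stems whose second-to-last letter is 'b' add -um; stems whose second-to-last letter is 'k' or 'w' add the prefix fa-.
So ponubsols → piponubsolseka.

piponubsolseka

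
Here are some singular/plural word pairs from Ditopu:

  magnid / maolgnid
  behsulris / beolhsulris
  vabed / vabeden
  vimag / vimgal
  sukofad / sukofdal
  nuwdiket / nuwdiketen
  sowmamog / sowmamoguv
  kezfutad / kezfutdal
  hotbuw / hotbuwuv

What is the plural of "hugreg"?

vabed and magnid both end in -d yet inflect differently (vabeden, maolgnid), so the final letter is not what conditions the rule; the last vowel is.
"hugreg" has last vowel 'e'. The stems whose last vowel is 'e' (nuwdiket → nuwdiketen, vabed → vabeden) add -en.
The other patterns: stems whose last vowel is 'i' insert -ol- after the first vowel; stems whose last vowel is 'a' delete the last vowel and add -al; stems whose last vowel is 'o' or 'u' add -uv.
So hugreg → hugregen.

hugregen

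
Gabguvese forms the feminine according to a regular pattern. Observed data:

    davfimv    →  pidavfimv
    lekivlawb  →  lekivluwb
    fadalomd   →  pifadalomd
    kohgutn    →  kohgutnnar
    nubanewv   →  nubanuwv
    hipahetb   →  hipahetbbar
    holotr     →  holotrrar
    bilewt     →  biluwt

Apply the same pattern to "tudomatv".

hipahetb and lekivlawb both end in -b yet inflect differently (hipahetbbar, lekivluwb), so the final letter is not what conditions the rule; the second-to-last letter is.
"tudomatv" has second-to-last letter 't'. The stems whose second-to-last letter is 't' (kohgutn → kohgutnnar, holotr → holotrrar, hipahetb → hipahetbbar) double the final consonant and add -ar.
So tudomatv → tudomatvvar.

tudomatvvar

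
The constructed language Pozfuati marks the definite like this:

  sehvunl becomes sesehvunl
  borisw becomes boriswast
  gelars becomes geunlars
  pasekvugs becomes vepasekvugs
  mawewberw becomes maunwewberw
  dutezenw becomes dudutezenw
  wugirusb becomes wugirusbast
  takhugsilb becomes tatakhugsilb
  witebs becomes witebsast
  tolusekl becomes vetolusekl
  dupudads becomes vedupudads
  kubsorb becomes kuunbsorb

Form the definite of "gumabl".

gumablast

mawewberw and borisw both end in -w yet inflect differently (maunwewberw, boriswast), so the final letter is not what conditions the rule; the second-to-last letter is.
"gumabl" has second-to-last letter 'b'. The one such stem in the data (witebs → witebsast) adds -ast, so the same rule applies.
So gumabl → gumablast.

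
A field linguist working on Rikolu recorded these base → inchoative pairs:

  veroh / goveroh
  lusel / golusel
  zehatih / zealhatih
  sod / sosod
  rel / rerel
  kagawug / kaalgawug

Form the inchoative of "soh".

sosoh

rel and lusel both end in -l yet inflect differently (rerel, golusel), so the final letter is not what conditions the rule; the number of vowels is.
"soh" has 1 vowel. The stems with 1 vowel (sod → sosod, rel → rerel) repeat the first consonant+vowel as a prefix.
The other patterns: stems with 2 vowels add the prefix go-; stems with 3 vowels insert -al- after the first vowel.
So soh → sosoh.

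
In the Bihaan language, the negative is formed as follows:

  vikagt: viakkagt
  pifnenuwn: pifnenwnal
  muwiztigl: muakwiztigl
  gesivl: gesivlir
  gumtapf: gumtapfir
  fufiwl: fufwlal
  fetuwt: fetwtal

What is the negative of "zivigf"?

vikagt and fetuwt both end in -t yet inflect differently (viakkagt, fetwtal), so the final letter is not what conditions the rule; the second-to-last letter is.
"zivigf" has second-to-last letter 'g'. The stems whose second-to-last letter is 'g' (muwiztigl → muakwiztigl, vikagt → viakkagt) insert -ak- after the first vowel.
So zivigf → ziakvigf.

ziakvigf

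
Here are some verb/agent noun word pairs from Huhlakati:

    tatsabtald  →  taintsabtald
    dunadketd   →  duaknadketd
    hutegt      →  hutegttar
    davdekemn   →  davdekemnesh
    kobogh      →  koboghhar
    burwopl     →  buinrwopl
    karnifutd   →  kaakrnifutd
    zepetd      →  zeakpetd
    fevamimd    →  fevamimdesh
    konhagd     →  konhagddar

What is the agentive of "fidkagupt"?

konhagd and fevamimd both end in -d yet inflect differently (konhagddar, fevamimdesh), so the final letter is not what conditions the rule; the second-to-last letter is.
"fidkagupt" has second-to-last letter 'p'. The one such stem in the data (burwopl → buinrwopl) inserts -in- after the first vowel (as does tatsabtald), so the same rule applies.
So fidkagupt → fiindkagupt.

fiindkagupt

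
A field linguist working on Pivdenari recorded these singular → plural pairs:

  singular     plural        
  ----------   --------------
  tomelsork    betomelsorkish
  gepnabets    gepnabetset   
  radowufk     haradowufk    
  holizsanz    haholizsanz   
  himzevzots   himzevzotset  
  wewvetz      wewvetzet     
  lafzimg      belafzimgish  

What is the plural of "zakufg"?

hazakufg

holizsanz and wewvetz both end in -z yet inflect differently (haholizsanz, wewvetzet), so the final letter is not what conditions the rule; the second-to-last letter is.
"zakufg" has second-to-last letter 'f'. The one such stem in the data (radowufk → haradowufk) adds the prefix ha-, so the same rule applies.
The other patterns: stems whose second-to-last letter is 't' add -et; stems whose second-to-last letter is 'm' or 'r' add be- … -ish around the stem.
So zakufg → hazakufg.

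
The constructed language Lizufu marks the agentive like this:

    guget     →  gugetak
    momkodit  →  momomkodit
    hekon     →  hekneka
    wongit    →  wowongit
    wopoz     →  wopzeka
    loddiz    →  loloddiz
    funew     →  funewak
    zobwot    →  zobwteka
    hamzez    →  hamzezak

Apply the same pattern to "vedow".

"vedow" has last vowel 'o'. The stems whose last vowel is 'o' (hekon → hekneka, zobwot → zobwteka, wopoz → wopzeka) delete the last vowel and add -eka.
The other patterns: stems whose last vowel is 'i' repeat the first consonant+vowel as a prefix; stems whose last vowel is 'e' add -ak.
So vedow → vedweka.

vedweka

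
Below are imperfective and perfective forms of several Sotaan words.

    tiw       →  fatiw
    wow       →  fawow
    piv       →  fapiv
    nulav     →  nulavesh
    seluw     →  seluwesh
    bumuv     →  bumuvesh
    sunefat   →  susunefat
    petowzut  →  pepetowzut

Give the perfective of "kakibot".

piv and nulav both end in -v yet inflect differently (fapiv, nulavesh), so the final letter is not what conditions the rule; the number of vowels is.
"kakibot" has 3 vowels. The stems with 3 vowels (sunefat → susunefat, petowzut → pepetowzut) repeat the first consonant+vowel as a prefix.
The other patterns: stems with 1 vowel add the prefix fa-; stems with 2 vowels add -esh.
So kakibot → kakakibot.

kakakibot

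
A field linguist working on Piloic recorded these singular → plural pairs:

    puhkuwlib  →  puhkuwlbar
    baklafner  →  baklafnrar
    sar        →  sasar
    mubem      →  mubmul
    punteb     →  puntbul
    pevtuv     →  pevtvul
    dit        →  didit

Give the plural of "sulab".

sulbul

"sulab" has 2 vowels. The stems with 2 vowels (mubem → mubmul, punteb → puntbul, pevtuv → pevtvul) delete the last vowel and add -ul.
So sulab → sulbul.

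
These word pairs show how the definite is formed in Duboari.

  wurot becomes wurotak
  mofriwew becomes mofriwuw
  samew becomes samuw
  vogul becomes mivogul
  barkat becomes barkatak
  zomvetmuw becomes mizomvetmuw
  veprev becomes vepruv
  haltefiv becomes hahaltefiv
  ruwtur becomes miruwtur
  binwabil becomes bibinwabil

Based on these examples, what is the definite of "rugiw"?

binwabil and vogul both end in -l yet inflect differently (bibinwabil, mivogul), so the final letter is not what conditions the rule; the last vowel is.
"rugiw" has last vowel 'i'. The stems whose last vowel is 'i' (binwabil → bibinwabil, haltefiv → hahaltefiv) repeat the first consonant+vowel as a prefix.
So rugiw → rurugiw.

rurugiw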